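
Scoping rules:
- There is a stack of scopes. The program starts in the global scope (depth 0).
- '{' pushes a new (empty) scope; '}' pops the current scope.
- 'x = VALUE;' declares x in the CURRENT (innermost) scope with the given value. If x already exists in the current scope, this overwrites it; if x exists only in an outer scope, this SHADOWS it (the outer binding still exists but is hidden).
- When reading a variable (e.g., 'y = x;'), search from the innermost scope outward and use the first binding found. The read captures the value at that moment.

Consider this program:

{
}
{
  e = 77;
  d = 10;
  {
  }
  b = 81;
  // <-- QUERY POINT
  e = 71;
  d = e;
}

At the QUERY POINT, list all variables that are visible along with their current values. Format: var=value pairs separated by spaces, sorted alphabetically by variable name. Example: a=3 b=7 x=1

Answer: b=81 d=10 e=77

Derivation:
Step 1: enter scope (depth=1)
Step 2: exit scope (depth=0)
Step 3: enter scope (depth=1)
Step 4: declare e=77 at depth 1
Step 5: declare d=10 at depth 1
Step 6: enter scope (depth=2)
Step 7: exit scope (depth=1)
Step 8: declare b=81 at depth 1
Visible at query point: b=81 d=10 e=77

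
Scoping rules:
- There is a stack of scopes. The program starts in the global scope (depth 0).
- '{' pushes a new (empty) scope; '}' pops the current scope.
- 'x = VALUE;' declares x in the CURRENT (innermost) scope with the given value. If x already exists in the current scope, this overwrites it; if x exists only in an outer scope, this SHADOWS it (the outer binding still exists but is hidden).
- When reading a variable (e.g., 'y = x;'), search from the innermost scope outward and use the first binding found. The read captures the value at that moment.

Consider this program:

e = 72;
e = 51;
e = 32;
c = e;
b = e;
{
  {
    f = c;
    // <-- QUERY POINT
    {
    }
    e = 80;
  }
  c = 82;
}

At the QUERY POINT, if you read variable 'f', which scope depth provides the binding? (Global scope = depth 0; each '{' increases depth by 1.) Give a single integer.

Answer: 2

Derivation:
Step 1: declare e=72 at depth 0
Step 2: declare e=51 at depth 0
Step 3: declare e=32 at depth 0
Step 4: declare c=(read e)=32 at depth 0
Step 5: declare b=(read e)=32 at depth 0
Step 6: enter scope (depth=1)
Step 7: enter scope (depth=2)
Step 8: declare f=(read c)=32 at depth 2
Visible at query point: b=32 c=32 e=32 f=32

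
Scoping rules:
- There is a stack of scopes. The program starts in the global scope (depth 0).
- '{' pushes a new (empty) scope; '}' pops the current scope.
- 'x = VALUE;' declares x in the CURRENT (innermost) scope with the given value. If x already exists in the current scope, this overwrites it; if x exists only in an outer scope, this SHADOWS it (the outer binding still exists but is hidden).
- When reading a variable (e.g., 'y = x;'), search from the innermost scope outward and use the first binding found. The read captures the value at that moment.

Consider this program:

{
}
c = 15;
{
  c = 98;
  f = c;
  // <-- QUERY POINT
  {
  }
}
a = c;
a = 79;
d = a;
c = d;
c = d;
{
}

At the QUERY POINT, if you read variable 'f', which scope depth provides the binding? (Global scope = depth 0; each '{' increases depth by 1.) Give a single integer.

Answer: 1

Derivation:
Step 1: enter scope (depth=1)
Step 2: exit scope (depth=0)
Step 3: declare c=15 at depth 0
Step 4: enter scope (depth=1)
Step 5: declare c=98 at depth 1
Step 6: declare f=(read c)=98 at depth 1
Visible at query point: c=98 f=98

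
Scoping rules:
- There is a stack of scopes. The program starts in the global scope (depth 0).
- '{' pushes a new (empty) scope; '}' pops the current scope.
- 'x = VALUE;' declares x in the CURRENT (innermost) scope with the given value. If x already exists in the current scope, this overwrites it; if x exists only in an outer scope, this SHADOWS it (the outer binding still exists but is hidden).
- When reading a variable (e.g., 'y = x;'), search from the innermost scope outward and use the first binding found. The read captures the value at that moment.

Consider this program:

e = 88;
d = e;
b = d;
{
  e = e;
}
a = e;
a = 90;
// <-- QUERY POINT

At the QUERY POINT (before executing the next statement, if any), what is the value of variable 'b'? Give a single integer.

Step 1: declare e=88 at depth 0
Step 2: declare d=(read e)=88 at depth 0
Step 3: declare b=(read d)=88 at depth 0
Step 4: enter scope (depth=1)
Step 5: declare e=(read e)=88 at depth 1
Step 6: exit scope (depth=0)
Step 7: declare a=(read e)=88 at depth 0
Step 8: declare a=90 at depth 0
Visible at query point: a=90 b=88 d=88 e=88

Answer: 88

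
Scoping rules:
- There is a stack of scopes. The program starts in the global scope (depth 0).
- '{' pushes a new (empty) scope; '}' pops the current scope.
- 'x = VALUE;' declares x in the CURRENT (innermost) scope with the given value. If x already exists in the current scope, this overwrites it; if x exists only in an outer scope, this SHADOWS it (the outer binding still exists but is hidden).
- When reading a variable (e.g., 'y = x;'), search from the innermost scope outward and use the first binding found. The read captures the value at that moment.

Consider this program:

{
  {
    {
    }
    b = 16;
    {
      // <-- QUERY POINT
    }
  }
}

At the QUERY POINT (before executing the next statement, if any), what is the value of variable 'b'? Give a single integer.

Answer: 16

Derivation:
Step 1: enter scope (depth=1)
Step 2: enter scope (depth=2)
Step 3: enter scope (depth=3)
Step 4: exit scope (depth=2)
Step 5: declare b=16 at depth 2
Step 6: enter scope (depth=3)
Visible at query point: b=16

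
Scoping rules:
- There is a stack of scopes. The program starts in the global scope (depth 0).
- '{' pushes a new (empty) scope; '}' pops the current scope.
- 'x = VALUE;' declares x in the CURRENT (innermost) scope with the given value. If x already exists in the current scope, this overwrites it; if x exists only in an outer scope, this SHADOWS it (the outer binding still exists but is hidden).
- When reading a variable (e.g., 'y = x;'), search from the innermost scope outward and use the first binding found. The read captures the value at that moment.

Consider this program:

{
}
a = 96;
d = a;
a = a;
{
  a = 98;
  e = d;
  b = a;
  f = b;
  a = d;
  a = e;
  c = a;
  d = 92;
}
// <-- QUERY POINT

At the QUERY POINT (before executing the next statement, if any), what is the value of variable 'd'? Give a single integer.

Step 1: enter scope (depth=1)
Step 2: exit scope (depth=0)
Step 3: declare a=96 at depth 0
Step 4: declare d=(read a)=96 at depth 0
Step 5: declare a=(read a)=96 at depth 0
Step 6: enter scope (depth=1)
Step 7: declare a=98 at depth 1
Step 8: declare e=(read d)=96 at depth 1
Step 9: declare b=(read a)=98 at depth 1
Step 10: declare f=(read b)=98 at depth 1
Step 11: declare a=(read d)=96 at depth 1
Step 12: declare a=(read e)=96 at depth 1
Step 13: declare c=(read a)=96 at depth 1
Step 14: declare d=92 at depth 1
Step 15: exit scope (depth=0)
Visible at query point: a=96 d=96

Answer: 96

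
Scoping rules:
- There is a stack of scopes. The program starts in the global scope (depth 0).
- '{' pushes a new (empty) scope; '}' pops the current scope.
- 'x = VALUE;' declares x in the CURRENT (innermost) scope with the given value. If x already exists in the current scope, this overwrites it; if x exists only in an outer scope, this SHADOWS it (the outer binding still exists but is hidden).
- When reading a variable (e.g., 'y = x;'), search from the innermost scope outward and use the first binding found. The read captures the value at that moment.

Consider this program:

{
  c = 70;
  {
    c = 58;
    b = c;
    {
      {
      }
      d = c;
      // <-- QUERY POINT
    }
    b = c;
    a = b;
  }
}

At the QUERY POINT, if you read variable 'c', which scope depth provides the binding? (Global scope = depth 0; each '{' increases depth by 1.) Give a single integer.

Step 1: enter scope (depth=1)
Step 2: declare c=70 at depth 1
Step 3: enter scope (depth=2)
Step 4: declare c=58 at depth 2
Step 5: declare b=(read c)=58 at depth 2
Step 6: enter scope (depth=3)
Step 7: enter scope (depth=4)
Step 8: exit scope (depth=3)
Step 9: declare d=(read c)=58 at depth 3
Visible at query point: b=58 c=58 d=58

Answer: 2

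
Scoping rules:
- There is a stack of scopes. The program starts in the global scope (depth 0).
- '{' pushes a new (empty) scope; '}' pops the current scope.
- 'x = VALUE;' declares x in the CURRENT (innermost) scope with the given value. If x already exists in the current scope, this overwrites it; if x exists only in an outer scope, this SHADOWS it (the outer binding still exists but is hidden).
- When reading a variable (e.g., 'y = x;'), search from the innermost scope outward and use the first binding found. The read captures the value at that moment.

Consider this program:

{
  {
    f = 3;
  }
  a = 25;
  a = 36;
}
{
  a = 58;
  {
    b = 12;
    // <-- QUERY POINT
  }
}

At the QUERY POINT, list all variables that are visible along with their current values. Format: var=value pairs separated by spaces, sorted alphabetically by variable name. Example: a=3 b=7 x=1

Step 1: enter scope (depth=1)
Step 2: enter scope (depth=2)
Step 3: declare f=3 at depth 2
Step 4: exit scope (depth=1)
Step 5: declare a=25 at depth 1
Step 6: declare a=36 at depth 1
Step 7: exit scope (depth=0)
Step 8: enter scope (depth=1)
Step 9: declare a=58 at depth 1
Step 10: enter scope (depth=2)
Step 11: declare b=12 at depth 2
Visible at query point: a=58 b=12

Answer: a=58 b=12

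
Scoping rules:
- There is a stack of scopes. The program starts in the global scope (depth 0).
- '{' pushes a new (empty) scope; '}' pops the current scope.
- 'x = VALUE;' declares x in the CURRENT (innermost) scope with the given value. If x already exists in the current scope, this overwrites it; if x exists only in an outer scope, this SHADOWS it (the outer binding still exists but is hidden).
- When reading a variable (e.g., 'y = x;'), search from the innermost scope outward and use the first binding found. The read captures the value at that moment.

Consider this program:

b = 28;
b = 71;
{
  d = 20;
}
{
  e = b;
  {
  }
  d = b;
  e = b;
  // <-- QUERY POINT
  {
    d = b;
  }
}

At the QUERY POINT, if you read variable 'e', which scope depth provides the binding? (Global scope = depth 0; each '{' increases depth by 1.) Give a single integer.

Answer: 1

Derivation:
Step 1: declare b=28 at depth 0
Step 2: declare b=71 at depth 0
Step 3: enter scope (depth=1)
Step 4: declare d=20 at depth 1
Step 5: exit scope (depth=0)
Step 6: enter scope (depth=1)
Step 7: declare e=(read b)=71 at depth 1
Step 8: enter scope (depth=2)
Step 9: exit scope (depth=1)
Step 10: declare d=(read b)=71 at depth 1
Step 11: declare e=(read b)=71 at depth 1
Visible at query point: b=71 d=71 e=71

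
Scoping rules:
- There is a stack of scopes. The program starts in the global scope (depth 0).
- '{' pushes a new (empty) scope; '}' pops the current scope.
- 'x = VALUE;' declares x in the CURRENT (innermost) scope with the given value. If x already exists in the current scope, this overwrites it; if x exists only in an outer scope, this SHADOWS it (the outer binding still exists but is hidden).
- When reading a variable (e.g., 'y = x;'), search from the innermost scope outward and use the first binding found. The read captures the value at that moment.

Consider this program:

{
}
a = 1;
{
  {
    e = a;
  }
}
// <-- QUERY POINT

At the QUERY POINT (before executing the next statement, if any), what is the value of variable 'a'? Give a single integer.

Step 1: enter scope (depth=1)
Step 2: exit scope (depth=0)
Step 3: declare a=1 at depth 0
Step 4: enter scope (depth=1)
Step 5: enter scope (depth=2)
Step 6: declare e=(read a)=1 at depth 2
Step 7: exit scope (depth=1)
Step 8: exit scope (depth=0)
Visible at query point: a=1

Answer: 1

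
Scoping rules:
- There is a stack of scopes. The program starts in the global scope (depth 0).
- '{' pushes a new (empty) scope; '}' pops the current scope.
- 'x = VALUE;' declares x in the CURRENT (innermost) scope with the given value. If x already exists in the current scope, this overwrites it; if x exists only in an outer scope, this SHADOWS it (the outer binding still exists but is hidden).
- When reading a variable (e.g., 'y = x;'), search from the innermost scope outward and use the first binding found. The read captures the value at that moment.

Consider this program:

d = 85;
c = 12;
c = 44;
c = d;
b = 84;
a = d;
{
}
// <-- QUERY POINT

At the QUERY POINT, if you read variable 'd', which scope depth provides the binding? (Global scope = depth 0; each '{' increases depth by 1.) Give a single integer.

Step 1: declare d=85 at depth 0
Step 2: declare c=12 at depth 0
Step 3: declare c=44 at depth 0
Step 4: declare c=(read d)=85 at depth 0
Step 5: declare b=84 at depth 0
Step 6: declare a=(read d)=85 at depth 0
Step 7: enter scope (depth=1)
Step 8: exit scope (depth=0)
Visible at query point: a=85 b=84 c=85 d=85

Answer: 0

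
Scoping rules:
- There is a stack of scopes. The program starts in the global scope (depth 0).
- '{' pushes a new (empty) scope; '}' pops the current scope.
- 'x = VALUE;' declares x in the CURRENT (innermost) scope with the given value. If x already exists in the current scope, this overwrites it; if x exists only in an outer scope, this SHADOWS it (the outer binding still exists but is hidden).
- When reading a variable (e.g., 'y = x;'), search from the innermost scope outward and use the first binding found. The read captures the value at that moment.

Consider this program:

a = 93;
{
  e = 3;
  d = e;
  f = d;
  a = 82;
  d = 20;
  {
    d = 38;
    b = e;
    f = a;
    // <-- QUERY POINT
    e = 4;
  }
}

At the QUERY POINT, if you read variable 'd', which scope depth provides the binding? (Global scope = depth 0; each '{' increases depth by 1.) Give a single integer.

Step 1: declare a=93 at depth 0
Step 2: enter scope (depth=1)
Step 3: declare e=3 at depth 1
Step 4: declare d=(read e)=3 at depth 1
Step 5: declare f=(read d)=3 at depth 1
Step 6: declare a=82 at depth 1
Step 7: declare d=20 at depth 1
Step 8: enter scope (depth=2)
Step 9: declare d=38 at depth 2
Step 10: declare b=(read e)=3 at depth 2
Step 11: declare f=(read a)=82 at depth 2
Visible at query point: a=82 b=3 d=38 e=3 f=82

Answer: 2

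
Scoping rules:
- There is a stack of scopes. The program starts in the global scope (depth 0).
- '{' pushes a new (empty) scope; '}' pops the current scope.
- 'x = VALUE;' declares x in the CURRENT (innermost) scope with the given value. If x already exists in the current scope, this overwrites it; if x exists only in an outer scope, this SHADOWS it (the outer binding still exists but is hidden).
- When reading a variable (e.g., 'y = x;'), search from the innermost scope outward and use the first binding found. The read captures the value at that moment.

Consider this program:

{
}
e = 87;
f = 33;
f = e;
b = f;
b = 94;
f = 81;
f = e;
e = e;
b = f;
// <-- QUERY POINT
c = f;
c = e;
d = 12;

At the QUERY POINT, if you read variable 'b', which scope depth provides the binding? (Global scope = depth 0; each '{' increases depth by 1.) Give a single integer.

Answer: 0

Derivation:
Step 1: enter scope (depth=1)
Step 2: exit scope (depth=0)
Step 3: declare e=87 at depth 0
Step 4: declare f=33 at depth 0
Step 5: declare f=(read e)=87 at depth 0
Step 6: declare b=(read f)=87 at depth 0
Step 7: declare b=94 at depth 0
Step 8: declare f=81 at depth 0
Step 9: declare f=(read e)=87 at depth 0
Step 10: declare e=(read e)=87 at depth 0
Step 11: declare b=(read f)=87 at depth 0
Visible at query point: b=87 e=87 f=87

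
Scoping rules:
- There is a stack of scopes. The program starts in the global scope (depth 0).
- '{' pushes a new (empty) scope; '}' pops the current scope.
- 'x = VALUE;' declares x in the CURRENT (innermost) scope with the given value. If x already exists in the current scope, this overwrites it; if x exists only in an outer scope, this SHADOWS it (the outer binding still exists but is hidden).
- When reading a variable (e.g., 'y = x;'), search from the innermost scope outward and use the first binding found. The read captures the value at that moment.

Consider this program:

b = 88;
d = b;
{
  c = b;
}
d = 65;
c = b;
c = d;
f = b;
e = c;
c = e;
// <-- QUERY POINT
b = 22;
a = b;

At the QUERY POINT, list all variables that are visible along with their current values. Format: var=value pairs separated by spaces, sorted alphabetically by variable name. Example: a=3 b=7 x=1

Answer: b=88 c=65 d=65 e=65 f=88

Derivation:
Step 1: declare b=88 at depth 0
Step 2: declare d=(read b)=88 at depth 0
Step 3: enter scope (depth=1)
Step 4: declare c=(read b)=88 at depth 1
Step 5: exit scope (depth=0)
Step 6: declare d=65 at depth 0
Step 7: declare c=(read b)=88 at depth 0
Step 8: declare c=(read d)=65 at depth 0
Step 9: declare f=(read b)=88 at depth 0
Step 10: declare e=(read c)=65 at depth 0
Step 11: declare c=(read e)=65 at depth 0
Visible at query point: b=88 c=65 d=65 e=65 f=88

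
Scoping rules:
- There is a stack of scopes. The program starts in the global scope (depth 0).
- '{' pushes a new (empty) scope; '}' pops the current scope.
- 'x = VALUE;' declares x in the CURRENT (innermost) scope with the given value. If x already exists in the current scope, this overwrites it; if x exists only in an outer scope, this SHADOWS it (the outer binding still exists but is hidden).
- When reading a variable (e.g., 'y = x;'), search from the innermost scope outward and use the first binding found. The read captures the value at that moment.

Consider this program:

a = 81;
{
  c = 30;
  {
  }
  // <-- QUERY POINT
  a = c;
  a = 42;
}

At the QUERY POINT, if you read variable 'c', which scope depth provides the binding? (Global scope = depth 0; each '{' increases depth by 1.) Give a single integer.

Answer: 1

Derivation:
Step 1: declare a=81 at depth 0
Step 2: enter scope (depth=1)
Step 3: declare c=30 at depth 1
Step 4: enter scope (depth=2)
Step 5: exit scope (depth=1)
Visible at query point: a=81 c=30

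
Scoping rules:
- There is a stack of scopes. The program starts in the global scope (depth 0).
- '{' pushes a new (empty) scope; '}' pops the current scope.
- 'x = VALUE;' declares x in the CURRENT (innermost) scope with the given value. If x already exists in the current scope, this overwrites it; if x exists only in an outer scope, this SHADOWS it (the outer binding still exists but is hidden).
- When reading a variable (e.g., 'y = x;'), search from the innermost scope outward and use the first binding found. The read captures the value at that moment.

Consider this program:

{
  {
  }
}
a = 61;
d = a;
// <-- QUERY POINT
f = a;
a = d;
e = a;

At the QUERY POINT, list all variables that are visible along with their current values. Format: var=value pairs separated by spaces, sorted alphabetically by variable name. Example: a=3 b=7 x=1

Step 1: enter scope (depth=1)
Step 2: enter scope (depth=2)
Step 3: exit scope (depth=1)
Step 4: exit scope (depth=0)
Step 5: declare a=61 at depth 0
Step 6: declare d=(read a)=61 at depth 0
Visible at query point: a=61 d=61

Answer: a=61 d=61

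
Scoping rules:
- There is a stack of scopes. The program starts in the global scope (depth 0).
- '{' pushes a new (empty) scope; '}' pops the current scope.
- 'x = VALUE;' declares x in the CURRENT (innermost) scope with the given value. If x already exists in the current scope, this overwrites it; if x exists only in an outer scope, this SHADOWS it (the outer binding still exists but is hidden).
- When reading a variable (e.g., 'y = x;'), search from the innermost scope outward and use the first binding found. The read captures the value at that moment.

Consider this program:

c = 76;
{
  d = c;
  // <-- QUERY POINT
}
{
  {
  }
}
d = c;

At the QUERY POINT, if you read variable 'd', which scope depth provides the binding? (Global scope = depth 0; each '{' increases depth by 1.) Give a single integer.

Step 1: declare c=76 at depth 0
Step 2: enter scope (depth=1)
Step 3: declare d=(read c)=76 at depth 1
Visible at query point: c=76 d=76

Answer: 1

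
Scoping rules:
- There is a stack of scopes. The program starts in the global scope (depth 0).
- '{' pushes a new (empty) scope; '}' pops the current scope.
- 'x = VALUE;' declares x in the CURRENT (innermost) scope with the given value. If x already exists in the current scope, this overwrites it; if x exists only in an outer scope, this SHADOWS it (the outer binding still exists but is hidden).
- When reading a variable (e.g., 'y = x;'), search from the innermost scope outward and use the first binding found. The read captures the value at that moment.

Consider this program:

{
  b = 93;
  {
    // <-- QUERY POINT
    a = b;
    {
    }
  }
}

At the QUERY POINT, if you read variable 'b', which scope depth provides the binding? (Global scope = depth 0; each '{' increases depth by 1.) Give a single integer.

Answer: 1

Derivation:
Step 1: enter scope (depth=1)
Step 2: declare b=93 at depth 1
Step 3: enter scope (depth=2)
Visible at query point: b=93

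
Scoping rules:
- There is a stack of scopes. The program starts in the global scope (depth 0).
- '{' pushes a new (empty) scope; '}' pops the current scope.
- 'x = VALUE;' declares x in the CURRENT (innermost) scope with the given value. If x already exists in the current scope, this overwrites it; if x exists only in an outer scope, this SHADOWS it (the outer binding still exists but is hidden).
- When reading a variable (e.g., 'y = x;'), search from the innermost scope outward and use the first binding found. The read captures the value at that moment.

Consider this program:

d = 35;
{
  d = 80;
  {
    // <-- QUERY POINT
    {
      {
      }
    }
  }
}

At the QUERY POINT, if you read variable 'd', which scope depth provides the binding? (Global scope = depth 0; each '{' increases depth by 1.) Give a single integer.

Step 1: declare d=35 at depth 0
Step 2: enter scope (depth=1)
Step 3: declare d=80 at depth 1
Step 4: enter scope (depth=2)
Visible at query point: d=80

Answer: 1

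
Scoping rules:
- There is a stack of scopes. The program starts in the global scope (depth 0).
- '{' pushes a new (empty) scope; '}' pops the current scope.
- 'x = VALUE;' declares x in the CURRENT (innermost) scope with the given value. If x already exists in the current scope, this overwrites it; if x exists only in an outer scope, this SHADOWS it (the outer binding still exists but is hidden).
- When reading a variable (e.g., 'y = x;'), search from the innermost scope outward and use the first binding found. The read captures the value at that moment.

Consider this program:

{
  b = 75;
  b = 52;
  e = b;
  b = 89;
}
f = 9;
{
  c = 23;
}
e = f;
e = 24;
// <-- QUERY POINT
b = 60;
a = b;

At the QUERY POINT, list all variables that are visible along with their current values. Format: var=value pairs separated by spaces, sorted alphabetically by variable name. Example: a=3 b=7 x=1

Step 1: enter scope (depth=1)
Step 2: declare b=75 at depth 1
Step 3: declare b=52 at depth 1
Step 4: declare e=(read b)=52 at depth 1
Step 5: declare b=89 at depth 1
Step 6: exit scope (depth=0)
Step 7: declare f=9 at depth 0
Step 8: enter scope (depth=1)
Step 9: declare c=23 at depth 1
Step 10: exit scope (depth=0)
Step 11: declare e=(read f)=9 at depth 0
Step 12: declare e=24 at depth 0
Visible at query point: e=24 f=9

Answer: e=24 f=9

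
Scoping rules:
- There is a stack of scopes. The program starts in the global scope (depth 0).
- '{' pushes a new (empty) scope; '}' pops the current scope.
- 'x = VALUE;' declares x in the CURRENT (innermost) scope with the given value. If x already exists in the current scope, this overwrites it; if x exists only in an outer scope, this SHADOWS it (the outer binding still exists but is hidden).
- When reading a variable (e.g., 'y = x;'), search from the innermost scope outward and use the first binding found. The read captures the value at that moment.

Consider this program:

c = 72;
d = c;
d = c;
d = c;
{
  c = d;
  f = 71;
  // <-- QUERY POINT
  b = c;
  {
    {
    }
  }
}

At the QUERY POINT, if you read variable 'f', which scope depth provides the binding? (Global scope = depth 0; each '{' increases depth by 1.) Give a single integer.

Answer: 1

Derivation:
Step 1: declare c=72 at depth 0
Step 2: declare d=(read c)=72 at depth 0
Step 3: declare d=(read c)=72 at depth 0
Step 4: declare d=(read c)=72 at depth 0
Step 5: enter scope (depth=1)
Step 6: declare c=(read d)=72 at depth 1
Step 7: declare f=71 at depth 1
Visible at query point: c=72 d=72 f=71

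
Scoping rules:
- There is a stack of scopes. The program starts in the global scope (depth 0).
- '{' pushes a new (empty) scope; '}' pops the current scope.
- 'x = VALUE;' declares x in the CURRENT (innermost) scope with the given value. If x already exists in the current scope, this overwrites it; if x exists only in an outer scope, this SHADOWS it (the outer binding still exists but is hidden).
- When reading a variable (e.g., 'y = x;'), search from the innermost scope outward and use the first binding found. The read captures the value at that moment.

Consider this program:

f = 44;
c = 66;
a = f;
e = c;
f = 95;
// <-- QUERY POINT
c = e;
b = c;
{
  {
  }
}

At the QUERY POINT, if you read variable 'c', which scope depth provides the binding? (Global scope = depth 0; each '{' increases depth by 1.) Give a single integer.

Step 1: declare f=44 at depth 0
Step 2: declare c=66 at depth 0
Step 3: declare a=(read f)=44 at depth 0
Step 4: declare e=(read c)=66 at depth 0
Step 5: declare f=95 at depth 0
Visible at query point: a=44 c=66 e=66 f=95

Answer: 0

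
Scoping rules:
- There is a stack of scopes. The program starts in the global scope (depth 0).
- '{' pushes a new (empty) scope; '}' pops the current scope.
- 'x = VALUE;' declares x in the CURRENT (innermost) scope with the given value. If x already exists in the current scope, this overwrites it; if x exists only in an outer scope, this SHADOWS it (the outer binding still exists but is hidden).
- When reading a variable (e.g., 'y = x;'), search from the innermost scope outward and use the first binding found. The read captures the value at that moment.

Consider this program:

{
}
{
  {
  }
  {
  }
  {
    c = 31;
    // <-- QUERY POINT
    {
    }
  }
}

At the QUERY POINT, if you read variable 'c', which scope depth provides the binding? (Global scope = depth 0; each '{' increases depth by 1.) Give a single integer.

Step 1: enter scope (depth=1)
Step 2: exit scope (depth=0)
Step 3: enter scope (depth=1)
Step 4: enter scope (depth=2)
Step 5: exit scope (depth=1)
Step 6: enter scope (depth=2)
Step 7: exit scope (depth=1)
Step 8: enter scope (depth=2)
Step 9: declare c=31 at depth 2
Visible at query point: c=31

Answer: 2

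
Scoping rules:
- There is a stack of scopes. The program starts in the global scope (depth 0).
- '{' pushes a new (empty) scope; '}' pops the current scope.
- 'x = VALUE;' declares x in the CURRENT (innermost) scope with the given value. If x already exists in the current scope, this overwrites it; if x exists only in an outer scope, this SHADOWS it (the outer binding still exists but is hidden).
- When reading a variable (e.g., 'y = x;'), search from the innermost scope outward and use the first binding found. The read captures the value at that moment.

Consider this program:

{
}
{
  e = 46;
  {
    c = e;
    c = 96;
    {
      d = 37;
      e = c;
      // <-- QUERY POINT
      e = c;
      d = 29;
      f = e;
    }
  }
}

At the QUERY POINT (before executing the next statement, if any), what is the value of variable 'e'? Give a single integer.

Step 1: enter scope (depth=1)
Step 2: exit scope (depth=0)
Step 3: enter scope (depth=1)
Step 4: declare e=46 at depth 1
Step 5: enter scope (depth=2)
Step 6: declare c=(read e)=46 at depth 2
Step 7: declare c=96 at depth 2
Step 8: enter scope (depth=3)
Step 9: declare d=37 at depth 3
Step 10: declare e=(read c)=96 at depth 3
Visible at query point: c=96 d=37 e=96

Answer: 96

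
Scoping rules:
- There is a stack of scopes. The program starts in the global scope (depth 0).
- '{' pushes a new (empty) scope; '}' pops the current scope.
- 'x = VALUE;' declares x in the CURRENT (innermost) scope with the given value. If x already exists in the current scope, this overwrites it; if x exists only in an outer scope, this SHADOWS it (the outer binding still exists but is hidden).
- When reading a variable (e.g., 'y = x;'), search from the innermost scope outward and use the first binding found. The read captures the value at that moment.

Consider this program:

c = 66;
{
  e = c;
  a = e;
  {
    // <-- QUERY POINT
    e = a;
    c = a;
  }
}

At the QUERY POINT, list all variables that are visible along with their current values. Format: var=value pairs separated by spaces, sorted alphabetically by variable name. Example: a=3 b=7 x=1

Answer: a=66 c=66 e=66

Derivation:
Step 1: declare c=66 at depth 0
Step 2: enter scope (depth=1)
Step 3: declare e=(read c)=66 at depth 1
Step 4: declare a=(read e)=66 at depth 1
Step 5: enter scope (depth=2)
Visible at query point: a=66 c=66 e=66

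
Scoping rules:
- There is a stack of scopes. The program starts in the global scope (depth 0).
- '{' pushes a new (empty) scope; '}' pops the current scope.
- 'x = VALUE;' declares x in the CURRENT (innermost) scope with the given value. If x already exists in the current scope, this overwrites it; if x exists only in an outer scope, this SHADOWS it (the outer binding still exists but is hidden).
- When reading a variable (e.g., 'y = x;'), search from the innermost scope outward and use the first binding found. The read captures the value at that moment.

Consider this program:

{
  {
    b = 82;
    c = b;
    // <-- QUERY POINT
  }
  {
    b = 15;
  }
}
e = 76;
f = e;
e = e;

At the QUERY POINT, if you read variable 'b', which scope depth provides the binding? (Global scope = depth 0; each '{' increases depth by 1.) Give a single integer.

Step 1: enter scope (depth=1)
Step 2: enter scope (depth=2)
Step 3: declare b=82 at depth 2
Step 4: declare c=(read b)=82 at depth 2
Visible at query point: b=82 c=82

Answer: 2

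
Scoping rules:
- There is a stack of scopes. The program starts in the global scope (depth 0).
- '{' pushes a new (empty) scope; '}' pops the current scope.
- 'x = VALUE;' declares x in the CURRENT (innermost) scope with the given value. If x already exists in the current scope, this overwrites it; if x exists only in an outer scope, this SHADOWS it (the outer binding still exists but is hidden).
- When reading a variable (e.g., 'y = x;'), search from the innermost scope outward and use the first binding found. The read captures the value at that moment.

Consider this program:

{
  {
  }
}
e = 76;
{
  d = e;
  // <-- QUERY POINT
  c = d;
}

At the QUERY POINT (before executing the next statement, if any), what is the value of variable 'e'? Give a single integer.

Step 1: enter scope (depth=1)
Step 2: enter scope (depth=2)
Step 3: exit scope (depth=1)
Step 4: exit scope (depth=0)
Step 5: declare e=76 at depth 0
Step 6: enter scope (depth=1)
Step 7: declare d=(read e)=76 at depth 1
Visible at query point: d=76 e=76

Answer: 76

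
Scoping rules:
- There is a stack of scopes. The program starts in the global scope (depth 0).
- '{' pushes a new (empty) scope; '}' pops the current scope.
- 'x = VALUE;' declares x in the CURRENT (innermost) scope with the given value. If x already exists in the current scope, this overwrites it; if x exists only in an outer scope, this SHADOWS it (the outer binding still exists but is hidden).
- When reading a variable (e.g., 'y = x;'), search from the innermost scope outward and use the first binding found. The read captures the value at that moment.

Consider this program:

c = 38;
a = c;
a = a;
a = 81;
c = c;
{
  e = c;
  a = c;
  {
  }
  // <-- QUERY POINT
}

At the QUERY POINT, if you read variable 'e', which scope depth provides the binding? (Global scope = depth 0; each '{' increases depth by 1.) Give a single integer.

Step 1: declare c=38 at depth 0
Step 2: declare a=(read c)=38 at depth 0
Step 3: declare a=(read a)=38 at depth 0
Step 4: declare a=81 at depth 0
Step 5: declare c=(read c)=38 at depth 0
Step 6: enter scope (depth=1)
Step 7: declare e=(read c)=38 at depth 1
Step 8: declare a=(read c)=38 at depth 1
Step 9: enter scope (depth=2)
Step 10: exit scope (depth=1)
Visible at query point: a=38 c=38 e=38

Answer: 1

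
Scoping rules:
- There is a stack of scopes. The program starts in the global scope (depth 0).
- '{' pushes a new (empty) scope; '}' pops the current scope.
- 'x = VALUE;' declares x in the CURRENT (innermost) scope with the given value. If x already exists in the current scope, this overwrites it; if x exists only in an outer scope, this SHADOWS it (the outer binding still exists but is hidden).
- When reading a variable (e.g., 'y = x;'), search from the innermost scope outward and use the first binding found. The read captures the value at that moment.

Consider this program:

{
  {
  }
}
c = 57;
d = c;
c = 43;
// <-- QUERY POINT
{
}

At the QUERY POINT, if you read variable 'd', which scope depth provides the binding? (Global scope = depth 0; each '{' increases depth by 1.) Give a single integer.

Answer: 0

Derivation:
Step 1: enter scope (depth=1)
Step 2: enter scope (depth=2)
Step 3: exit scope (depth=1)
Step 4: exit scope (depth=0)
Step 5: declare c=57 at depth 0
Step 6: declare d=(read c)=57 at depth 0
Step 7: declare c=43 at depth 0
Visible at query point: c=43 d=57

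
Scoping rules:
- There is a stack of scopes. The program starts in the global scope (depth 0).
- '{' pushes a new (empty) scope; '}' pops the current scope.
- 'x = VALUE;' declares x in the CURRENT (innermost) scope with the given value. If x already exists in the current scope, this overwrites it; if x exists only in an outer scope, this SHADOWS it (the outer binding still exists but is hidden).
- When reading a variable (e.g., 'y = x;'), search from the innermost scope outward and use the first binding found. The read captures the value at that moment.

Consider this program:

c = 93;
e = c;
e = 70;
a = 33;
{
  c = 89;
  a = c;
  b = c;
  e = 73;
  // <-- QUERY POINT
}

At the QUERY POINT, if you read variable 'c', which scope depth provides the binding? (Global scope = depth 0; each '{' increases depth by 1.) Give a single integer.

Step 1: declare c=93 at depth 0
Step 2: declare e=(read c)=93 at depth 0
Step 3: declare e=70 at depth 0
Step 4: declare a=33 at depth 0
Step 5: enter scope (depth=1)
Step 6: declare c=89 at depth 1
Step 7: declare a=(read c)=89 at depth 1
Step 8: declare b=(read c)=89 at depth 1
Step 9: declare e=73 at depth 1
Visible at query point: a=89 b=89 c=89 e=73

Answer: 1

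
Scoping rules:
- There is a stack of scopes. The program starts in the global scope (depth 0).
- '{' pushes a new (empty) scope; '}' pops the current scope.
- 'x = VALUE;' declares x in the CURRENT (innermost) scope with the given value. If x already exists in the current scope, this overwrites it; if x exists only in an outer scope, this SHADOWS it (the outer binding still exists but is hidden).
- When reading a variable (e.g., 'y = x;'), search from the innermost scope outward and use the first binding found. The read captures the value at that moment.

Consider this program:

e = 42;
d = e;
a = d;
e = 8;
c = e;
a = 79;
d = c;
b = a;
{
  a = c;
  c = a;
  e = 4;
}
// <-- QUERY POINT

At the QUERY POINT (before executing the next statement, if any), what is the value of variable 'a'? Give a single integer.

Answer: 79

Derivation:
Step 1: declare e=42 at depth 0
Step 2: declare d=(read e)=42 at depth 0
Step 3: declare a=(read d)=42 at depth 0
Step 4: declare e=8 at depth 0
Step 5: declare c=(read e)=8 at depth 0
Step 6: declare a=79 at depth 0
Step 7: declare d=(read c)=8 at depth 0
Step 8: declare b=(read a)=79 at depth 0
Step 9: enter scope (depth=1)
Step 10: declare a=(read c)=8 at depth 1
Step 11: declare c=(read a)=8 at depth 1
Step 12: declare e=4 at depth 1
Step 13: exit scope (depth=0)
Visible at query point: a=79 b=79 c=8 d=8 e=8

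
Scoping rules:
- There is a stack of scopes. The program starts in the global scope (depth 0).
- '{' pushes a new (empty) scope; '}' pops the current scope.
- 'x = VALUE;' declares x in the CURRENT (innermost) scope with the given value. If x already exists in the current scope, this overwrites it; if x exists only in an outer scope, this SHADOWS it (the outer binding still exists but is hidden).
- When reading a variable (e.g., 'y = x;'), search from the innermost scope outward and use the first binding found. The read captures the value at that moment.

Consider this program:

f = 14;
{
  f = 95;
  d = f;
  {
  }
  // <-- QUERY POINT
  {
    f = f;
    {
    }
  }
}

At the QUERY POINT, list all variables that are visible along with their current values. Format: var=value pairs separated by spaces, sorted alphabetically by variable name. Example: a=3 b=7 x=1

Answer: d=95 f=95

Derivation:
Step 1: declare f=14 at depth 0
Step 2: enter scope (depth=1)
Step 3: declare f=95 at depth 1
Step 4: declare d=(read f)=95 at depth 1
Step 5: enter scope (depth=2)
Step 6: exit scope (depth=1)
Visible at query point: d=95 f=95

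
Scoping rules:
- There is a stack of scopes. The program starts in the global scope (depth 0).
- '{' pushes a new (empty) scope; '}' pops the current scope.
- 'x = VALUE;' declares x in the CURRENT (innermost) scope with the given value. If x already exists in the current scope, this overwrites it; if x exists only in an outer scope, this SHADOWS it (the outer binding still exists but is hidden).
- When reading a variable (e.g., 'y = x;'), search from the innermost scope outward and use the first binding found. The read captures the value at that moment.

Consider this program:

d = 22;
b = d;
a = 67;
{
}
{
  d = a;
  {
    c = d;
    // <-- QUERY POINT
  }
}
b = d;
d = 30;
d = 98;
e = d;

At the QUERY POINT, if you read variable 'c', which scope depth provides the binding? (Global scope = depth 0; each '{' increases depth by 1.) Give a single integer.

Step 1: declare d=22 at depth 0
Step 2: declare b=(read d)=22 at depth 0
Step 3: declare a=67 at depth 0
Step 4: enter scope (depth=1)
Step 5: exit scope (depth=0)
Step 6: enter scope (depth=1)
Step 7: declare d=(read a)=67 at depth 1
Step 8: enter scope (depth=2)
Step 9: declare c=(read d)=67 at depth 2
Visible at query point: a=67 b=22 c=67 d=67

Answer: 2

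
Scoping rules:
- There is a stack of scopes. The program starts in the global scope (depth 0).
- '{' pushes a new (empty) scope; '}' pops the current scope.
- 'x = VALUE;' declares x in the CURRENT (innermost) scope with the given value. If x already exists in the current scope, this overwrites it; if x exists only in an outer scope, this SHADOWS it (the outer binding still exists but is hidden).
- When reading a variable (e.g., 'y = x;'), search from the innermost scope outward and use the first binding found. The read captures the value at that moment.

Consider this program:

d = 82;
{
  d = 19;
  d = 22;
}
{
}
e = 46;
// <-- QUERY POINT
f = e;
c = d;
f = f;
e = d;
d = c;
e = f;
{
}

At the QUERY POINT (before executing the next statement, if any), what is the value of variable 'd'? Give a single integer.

Answer: 82

Derivation:
Step 1: declare d=82 at depth 0
Step 2: enter scope (depth=1)
Step 3: declare d=19 at depth 1
Step 4: declare d=22 at depth 1
Step 5: exit scope (depth=0)
Step 6: enter scope (depth=1)
Step 7: exit scope (depth=0)
Step 8: declare e=46 at depth 0
Visible at query point: d=82 e=46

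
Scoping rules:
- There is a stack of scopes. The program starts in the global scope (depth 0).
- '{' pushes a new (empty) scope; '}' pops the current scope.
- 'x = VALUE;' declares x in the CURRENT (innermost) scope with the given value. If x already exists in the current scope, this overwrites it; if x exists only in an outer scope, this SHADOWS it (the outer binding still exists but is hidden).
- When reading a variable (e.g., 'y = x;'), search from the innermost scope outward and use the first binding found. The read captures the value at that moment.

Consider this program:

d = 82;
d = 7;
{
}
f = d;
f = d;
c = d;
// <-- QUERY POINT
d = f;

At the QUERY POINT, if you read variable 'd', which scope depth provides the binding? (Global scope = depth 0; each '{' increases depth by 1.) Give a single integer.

Step 1: declare d=82 at depth 0
Step 2: declare d=7 at depth 0
Step 3: enter scope (depth=1)
Step 4: exit scope (depth=0)
Step 5: declare f=(read d)=7 at depth 0
Step 6: declare f=(read d)=7 at depth 0
Step 7: declare c=(read d)=7 at depth 0
Visible at query point: c=7 d=7 f=7

Answer: 0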